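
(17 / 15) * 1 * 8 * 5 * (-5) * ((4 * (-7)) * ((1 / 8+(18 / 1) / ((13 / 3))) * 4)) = 4236400 / 39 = 108625.64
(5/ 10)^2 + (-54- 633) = -2747/ 4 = -686.75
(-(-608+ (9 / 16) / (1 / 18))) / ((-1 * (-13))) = 4783 / 104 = 45.99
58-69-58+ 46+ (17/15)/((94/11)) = -32243/1410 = -22.87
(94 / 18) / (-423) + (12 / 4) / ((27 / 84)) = 755 / 81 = 9.32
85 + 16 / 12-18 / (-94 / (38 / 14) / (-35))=9608 / 141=68.14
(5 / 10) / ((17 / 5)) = 5 / 34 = 0.15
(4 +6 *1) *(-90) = -900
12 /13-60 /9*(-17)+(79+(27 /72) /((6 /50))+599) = 248159 /312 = 795.38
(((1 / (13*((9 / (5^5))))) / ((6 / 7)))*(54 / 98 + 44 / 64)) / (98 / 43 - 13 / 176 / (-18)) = 1435259375 / 84909279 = 16.90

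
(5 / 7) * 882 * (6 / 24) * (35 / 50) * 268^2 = 7918596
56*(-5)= -280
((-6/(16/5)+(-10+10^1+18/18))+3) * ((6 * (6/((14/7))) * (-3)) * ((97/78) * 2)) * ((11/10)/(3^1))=-104.65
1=1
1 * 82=82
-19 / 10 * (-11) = 209 / 10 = 20.90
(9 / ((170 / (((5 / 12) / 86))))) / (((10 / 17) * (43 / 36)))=27 / 73960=0.00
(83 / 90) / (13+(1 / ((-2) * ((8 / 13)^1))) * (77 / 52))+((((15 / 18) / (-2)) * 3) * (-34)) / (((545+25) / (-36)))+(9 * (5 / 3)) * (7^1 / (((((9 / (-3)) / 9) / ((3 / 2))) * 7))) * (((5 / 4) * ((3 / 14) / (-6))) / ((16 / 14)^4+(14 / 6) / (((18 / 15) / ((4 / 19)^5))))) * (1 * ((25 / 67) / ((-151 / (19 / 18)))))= -659918136181665147983 / 252780151219929907200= -2.61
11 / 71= 0.15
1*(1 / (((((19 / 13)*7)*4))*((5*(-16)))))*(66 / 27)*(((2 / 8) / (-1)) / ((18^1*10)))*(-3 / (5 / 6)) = -143 / 38304000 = -0.00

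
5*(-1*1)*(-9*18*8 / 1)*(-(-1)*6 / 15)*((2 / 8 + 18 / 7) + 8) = 196344 / 7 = 28049.14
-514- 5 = -519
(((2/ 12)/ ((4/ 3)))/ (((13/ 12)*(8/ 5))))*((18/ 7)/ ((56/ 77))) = 1485/ 5824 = 0.25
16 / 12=4 / 3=1.33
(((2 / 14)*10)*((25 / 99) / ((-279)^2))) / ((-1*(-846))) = 125 / 22818232899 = 0.00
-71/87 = -0.82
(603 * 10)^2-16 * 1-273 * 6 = 36359246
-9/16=-0.56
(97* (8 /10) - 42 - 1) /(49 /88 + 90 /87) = 21.74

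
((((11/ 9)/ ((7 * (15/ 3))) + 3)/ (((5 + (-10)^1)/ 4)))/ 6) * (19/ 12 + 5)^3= -117836321/ 1020600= -115.46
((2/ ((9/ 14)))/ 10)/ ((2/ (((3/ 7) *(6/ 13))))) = 2/ 65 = 0.03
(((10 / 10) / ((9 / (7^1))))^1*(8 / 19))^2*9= 3136 / 3249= 0.97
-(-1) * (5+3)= 8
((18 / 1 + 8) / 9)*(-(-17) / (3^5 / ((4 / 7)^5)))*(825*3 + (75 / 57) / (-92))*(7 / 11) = 19.39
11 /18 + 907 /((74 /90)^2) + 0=33075209 /24642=1342.23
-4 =-4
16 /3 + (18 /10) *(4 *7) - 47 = 131 /15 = 8.73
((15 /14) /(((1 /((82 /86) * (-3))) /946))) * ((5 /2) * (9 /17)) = -913275 /238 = -3837.29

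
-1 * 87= -87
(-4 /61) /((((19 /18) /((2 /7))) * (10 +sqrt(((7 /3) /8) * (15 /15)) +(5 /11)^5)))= -898136745010560 /505521581239350809 +7469978285088 * sqrt(42) /505521581239350809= -0.00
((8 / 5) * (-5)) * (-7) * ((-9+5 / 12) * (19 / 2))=-13699 / 3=-4566.33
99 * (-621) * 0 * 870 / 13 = 0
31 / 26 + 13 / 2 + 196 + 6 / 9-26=6956 / 39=178.36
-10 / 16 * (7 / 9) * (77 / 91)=-0.41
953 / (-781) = -953 / 781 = -1.22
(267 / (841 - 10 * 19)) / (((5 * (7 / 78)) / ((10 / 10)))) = 6942 / 7595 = 0.91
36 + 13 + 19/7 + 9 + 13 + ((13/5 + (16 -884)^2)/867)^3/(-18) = -13860096625079324017/380166711750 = -36457943.84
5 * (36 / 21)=8.57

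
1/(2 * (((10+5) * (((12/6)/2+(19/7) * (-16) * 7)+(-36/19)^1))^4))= 130321/114027380053236101250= 0.00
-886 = -886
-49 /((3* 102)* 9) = -49 /2754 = -0.02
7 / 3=2.33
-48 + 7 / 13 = -617 / 13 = -47.46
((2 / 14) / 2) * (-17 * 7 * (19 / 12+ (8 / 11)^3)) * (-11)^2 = -534361 / 264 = -2024.09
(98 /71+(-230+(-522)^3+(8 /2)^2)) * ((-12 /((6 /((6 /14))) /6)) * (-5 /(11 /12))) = -21813444944640 /5467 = -3990021025.18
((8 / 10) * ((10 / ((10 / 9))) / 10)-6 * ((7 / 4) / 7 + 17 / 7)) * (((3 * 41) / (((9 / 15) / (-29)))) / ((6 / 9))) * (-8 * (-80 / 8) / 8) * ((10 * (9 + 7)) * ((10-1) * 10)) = 137991535200 / 7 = 19713076457.14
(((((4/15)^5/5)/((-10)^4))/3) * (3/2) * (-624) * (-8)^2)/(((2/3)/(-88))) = 18743296/263671875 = 0.07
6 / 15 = 2 / 5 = 0.40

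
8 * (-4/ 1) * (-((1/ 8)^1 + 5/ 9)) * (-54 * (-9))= 10584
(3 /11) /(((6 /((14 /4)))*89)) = 7 /3916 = 0.00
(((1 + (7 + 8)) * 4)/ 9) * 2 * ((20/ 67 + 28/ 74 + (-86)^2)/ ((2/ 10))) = 11735271680/ 22311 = 525985.91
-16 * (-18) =288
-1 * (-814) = 814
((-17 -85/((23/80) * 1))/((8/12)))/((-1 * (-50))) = -21573/2300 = -9.38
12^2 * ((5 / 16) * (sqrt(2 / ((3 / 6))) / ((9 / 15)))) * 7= 1050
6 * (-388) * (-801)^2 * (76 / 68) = -28379295432 / 17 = -1669370319.53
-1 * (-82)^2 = -6724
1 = 1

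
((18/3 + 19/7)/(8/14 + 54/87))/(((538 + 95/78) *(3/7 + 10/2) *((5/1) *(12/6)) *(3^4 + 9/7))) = 1126853/371303581440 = 0.00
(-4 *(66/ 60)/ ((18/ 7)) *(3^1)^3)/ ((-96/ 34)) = 1309/ 80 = 16.36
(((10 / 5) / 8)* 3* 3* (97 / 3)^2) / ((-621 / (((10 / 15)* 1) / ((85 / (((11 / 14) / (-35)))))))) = 103499 / 155187900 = 0.00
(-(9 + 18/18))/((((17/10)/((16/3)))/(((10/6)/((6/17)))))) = -148.15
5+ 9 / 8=49 / 8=6.12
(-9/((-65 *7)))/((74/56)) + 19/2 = 45767/4810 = 9.51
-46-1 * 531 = -577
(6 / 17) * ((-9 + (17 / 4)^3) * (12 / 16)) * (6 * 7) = 753.39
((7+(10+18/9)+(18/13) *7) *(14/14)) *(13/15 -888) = -4963511/195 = -25453.90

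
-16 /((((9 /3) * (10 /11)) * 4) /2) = -44 /15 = -2.93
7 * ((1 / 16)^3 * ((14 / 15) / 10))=49 / 307200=0.00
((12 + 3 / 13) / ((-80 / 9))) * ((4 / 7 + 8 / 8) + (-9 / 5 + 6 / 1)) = -144531 / 18200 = -7.94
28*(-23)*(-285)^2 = -52308900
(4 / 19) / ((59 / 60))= 240 / 1121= 0.21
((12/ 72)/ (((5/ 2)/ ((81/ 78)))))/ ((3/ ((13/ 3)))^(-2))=0.03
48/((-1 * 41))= -48/41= -1.17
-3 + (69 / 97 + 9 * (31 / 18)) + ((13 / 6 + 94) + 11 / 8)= 257833 / 2328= 110.75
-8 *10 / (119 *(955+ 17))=-20 / 28917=-0.00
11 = 11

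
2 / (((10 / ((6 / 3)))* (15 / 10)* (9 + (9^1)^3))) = 2 / 5535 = 0.00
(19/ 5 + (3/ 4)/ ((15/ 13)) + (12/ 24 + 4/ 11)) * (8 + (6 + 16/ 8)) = 4676/ 55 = 85.02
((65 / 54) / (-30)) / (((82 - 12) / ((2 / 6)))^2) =-13 / 14288400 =-0.00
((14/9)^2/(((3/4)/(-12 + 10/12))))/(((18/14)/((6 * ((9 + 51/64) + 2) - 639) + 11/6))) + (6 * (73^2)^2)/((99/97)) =144598731745019/866052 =166963105.85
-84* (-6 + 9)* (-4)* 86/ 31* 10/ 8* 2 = 216720/ 31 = 6990.97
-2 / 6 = -1 / 3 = -0.33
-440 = -440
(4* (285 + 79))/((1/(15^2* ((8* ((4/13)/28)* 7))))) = 201600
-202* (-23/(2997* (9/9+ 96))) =4646/290709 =0.02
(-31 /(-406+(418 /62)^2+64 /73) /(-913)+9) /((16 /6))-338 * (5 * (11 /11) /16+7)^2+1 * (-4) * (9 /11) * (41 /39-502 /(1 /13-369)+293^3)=-3784437127271191383682023 /45961400592618368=-82339464.82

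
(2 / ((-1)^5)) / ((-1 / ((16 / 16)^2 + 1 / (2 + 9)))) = 24 / 11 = 2.18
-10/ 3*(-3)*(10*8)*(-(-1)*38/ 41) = 741.46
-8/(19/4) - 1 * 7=-165/19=-8.68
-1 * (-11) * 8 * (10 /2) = 440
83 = 83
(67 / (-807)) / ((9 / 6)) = -134 / 2421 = -0.06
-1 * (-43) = 43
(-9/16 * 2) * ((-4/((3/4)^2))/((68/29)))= 58/17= 3.41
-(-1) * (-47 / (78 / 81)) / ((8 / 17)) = -21573 / 208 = -103.72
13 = 13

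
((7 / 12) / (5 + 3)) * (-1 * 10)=-35 / 48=-0.73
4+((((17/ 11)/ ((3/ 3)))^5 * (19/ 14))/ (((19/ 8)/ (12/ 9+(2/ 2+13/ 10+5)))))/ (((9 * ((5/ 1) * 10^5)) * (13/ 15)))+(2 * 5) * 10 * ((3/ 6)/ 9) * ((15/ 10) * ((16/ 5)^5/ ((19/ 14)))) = 2064.36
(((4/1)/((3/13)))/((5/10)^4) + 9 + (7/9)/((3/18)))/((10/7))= 2037/10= 203.70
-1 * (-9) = 9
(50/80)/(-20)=-1/32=-0.03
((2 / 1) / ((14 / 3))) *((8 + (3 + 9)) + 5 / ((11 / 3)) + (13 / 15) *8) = 667 / 55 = 12.13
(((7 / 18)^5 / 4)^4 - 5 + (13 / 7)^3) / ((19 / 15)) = 7865151816204568127201288078675 / 7089515129365609938159648374784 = 1.11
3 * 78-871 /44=9425 /44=214.20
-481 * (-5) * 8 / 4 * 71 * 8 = 2732080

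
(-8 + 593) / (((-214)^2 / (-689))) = -403065 / 45796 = -8.80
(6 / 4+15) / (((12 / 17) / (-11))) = -2057 / 8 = -257.12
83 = 83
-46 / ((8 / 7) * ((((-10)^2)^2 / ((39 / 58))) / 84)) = -131859 / 580000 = -0.23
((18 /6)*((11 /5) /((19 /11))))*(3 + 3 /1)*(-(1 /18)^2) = -121 /1710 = -0.07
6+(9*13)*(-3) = -345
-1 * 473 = -473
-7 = -7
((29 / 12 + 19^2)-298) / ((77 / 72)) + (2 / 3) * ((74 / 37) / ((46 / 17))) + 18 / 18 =332921 / 5313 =62.66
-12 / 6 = -2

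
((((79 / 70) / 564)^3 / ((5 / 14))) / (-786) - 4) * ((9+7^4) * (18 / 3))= -16652252234457382399 / 287902009584000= -57840.00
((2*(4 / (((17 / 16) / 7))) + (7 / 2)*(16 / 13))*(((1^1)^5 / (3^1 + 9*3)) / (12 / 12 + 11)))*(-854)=-29890 / 221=-135.25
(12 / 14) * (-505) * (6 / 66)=-3030 / 77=-39.35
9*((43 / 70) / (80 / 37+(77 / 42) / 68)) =2921076 / 1156645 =2.53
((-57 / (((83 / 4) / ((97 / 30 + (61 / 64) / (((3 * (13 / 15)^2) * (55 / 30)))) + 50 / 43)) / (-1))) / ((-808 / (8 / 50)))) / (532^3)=-177530849 / 10620833561962624000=-0.00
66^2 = 4356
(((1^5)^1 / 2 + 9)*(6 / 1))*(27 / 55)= 1539 / 55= 27.98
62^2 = 3844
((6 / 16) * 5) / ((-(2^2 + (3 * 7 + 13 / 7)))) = -105 / 1504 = -0.07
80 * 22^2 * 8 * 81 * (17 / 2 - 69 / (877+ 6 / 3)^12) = 186719427669460525094131099778887968528640 / 875508218649753838022470226340987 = 213269760.00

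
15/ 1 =15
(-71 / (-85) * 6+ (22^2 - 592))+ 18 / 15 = -8652 / 85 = -101.79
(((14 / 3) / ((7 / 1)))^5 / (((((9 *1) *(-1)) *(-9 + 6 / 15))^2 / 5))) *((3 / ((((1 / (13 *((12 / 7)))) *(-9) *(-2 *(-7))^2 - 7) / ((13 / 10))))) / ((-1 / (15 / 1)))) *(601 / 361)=2539225 / 20437178202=0.00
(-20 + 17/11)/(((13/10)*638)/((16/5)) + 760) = -3248/179377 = -0.02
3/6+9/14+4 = 36/7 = 5.14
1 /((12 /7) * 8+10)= 7 /166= 0.04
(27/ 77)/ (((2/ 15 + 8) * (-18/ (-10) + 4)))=2025/ 272426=0.01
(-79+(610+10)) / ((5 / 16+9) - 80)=-8656 / 1131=-7.65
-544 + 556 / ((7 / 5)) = -1028 / 7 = -146.86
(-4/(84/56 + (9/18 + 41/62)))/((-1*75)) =248/12375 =0.02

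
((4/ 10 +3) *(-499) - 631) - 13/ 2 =-23341/ 10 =-2334.10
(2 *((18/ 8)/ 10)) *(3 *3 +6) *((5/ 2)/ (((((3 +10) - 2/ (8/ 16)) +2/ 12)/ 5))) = 9.20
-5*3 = -15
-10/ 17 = -0.59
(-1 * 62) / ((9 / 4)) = -248 / 9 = -27.56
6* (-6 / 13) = -36 / 13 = -2.77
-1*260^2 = -67600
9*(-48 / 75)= -144 / 25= -5.76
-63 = -63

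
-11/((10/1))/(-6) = 11/60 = 0.18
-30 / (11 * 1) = -30 / 11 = -2.73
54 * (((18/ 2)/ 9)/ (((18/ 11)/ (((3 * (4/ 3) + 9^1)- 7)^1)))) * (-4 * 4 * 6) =-19008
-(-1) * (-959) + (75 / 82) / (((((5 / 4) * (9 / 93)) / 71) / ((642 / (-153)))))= -6715409 / 2091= -3211.58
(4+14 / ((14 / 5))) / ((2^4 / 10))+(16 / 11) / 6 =1549 / 264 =5.87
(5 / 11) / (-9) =-5 / 99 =-0.05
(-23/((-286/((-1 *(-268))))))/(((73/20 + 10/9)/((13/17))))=554760/160259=3.46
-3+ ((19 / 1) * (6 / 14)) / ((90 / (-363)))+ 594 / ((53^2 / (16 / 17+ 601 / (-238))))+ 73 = 123085863 / 3342710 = 36.82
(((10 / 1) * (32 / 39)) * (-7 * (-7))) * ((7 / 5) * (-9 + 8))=-562.87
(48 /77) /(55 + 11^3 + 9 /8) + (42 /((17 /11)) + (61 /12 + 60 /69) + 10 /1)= 43.13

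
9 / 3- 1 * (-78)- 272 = -191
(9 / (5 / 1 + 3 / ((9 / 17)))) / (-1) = -27 / 32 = -0.84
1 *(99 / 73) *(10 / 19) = 990 / 1387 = 0.71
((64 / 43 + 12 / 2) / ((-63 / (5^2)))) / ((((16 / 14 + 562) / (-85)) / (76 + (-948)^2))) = 307495107500 / 762777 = 403125.83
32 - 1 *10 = 22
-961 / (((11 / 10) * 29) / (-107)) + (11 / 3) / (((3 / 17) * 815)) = 7542420103 / 2339865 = 3223.44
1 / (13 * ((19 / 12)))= 12 / 247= 0.05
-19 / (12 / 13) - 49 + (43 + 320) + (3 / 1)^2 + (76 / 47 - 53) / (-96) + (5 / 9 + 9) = 312.51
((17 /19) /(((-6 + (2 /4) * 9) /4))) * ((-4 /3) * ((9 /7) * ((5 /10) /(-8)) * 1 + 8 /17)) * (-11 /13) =-16346 /15561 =-1.05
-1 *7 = -7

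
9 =9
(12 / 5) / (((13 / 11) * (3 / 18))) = 792 / 65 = 12.18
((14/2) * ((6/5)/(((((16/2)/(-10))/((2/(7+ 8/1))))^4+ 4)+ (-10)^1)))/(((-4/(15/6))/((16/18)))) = -7/1935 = -0.00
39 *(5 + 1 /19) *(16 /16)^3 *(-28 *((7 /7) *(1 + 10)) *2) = -2306304 /19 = -121384.42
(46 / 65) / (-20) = -23 / 650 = -0.04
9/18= 1/2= 0.50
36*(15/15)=36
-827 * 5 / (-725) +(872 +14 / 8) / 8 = 533239 / 4640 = 114.92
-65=-65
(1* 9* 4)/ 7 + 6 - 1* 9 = 15/ 7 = 2.14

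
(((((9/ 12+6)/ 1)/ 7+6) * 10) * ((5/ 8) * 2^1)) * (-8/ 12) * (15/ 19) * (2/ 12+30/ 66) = -333125/ 11704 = -28.46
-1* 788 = -788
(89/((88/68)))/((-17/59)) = -5251/22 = -238.68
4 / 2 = 2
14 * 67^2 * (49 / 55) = 3079454 / 55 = 55990.07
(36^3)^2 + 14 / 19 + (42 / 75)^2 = 25849290252474 / 11875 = 2176782337.05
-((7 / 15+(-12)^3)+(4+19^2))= 20438 / 15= 1362.53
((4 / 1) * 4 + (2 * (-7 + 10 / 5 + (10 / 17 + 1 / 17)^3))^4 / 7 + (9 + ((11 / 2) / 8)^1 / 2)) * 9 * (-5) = -6862794415982989723305 / 130507381139466464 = -52585.49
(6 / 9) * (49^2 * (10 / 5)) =9604 / 3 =3201.33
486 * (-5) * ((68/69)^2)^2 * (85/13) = -54522508800/3637933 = -14987.22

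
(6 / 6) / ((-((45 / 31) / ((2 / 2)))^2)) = -961 / 2025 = -0.47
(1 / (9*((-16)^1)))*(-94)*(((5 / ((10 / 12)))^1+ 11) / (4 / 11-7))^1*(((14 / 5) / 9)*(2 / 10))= -61523 / 591300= -0.10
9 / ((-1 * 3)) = -3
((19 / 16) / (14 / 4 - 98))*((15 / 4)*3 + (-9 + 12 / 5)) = -589 / 10080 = -0.06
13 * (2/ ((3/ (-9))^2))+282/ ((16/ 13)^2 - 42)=776685/ 3421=227.03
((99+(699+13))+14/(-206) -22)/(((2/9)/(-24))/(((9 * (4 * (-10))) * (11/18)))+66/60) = 1930737600/2692111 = 717.18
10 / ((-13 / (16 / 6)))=-2.05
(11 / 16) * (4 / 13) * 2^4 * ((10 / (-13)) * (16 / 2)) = -3520 / 169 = -20.83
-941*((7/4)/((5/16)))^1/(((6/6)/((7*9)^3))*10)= -3294119178/25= -131764767.12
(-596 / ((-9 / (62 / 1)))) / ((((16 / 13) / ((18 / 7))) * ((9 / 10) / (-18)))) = -171562.86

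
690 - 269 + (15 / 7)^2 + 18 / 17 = 355400 / 833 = 426.65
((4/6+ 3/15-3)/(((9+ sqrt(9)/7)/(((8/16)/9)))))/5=-56/22275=-0.00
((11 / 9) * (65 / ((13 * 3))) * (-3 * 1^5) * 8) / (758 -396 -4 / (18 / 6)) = -220 / 1623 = -0.14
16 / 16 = 1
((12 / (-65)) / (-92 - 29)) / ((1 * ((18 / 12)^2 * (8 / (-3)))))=-2 / 7865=-0.00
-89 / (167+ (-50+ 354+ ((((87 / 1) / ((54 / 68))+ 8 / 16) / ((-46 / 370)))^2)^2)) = -0.00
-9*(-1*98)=882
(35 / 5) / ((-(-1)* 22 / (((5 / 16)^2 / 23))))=175 / 129536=0.00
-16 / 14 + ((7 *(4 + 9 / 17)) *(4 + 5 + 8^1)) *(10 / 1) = 37722 / 7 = 5388.86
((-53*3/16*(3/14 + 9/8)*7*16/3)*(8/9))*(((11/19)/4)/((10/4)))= -2915/114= -25.57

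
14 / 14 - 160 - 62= -221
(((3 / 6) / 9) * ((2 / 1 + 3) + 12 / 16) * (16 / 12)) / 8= 23 / 432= 0.05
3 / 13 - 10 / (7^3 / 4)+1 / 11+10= 500548 / 49049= 10.21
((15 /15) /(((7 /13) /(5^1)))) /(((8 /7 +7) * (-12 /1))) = -65 /684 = -0.10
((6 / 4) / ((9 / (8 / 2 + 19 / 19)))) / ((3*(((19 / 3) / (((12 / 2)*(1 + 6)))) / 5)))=175 / 19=9.21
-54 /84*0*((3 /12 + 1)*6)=0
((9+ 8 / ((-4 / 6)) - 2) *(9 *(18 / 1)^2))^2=212576400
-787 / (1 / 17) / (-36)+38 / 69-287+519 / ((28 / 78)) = 8873533 / 5796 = 1530.98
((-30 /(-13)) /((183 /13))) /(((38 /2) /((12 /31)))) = 120 /35929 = 0.00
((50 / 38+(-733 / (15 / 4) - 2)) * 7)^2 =153132125041 / 81225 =1885283.16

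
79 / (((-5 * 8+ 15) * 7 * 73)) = -79 / 12775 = -0.01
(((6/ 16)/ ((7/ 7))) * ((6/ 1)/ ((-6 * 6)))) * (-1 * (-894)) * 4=-447/ 2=-223.50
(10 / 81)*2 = 20 / 81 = 0.25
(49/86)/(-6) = -49/516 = -0.09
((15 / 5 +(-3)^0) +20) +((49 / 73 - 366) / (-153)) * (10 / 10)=294725 / 11169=26.39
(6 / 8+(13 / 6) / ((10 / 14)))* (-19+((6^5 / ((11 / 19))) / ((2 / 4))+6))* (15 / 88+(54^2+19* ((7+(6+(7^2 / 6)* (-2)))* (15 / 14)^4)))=287748804.44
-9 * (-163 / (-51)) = -489 / 17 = -28.76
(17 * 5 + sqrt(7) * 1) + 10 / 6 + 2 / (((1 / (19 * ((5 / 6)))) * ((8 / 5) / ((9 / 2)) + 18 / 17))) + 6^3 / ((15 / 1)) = sqrt(7) + 2003687 / 16230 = 126.10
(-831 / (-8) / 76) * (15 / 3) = 4155 / 608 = 6.83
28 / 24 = 7 / 6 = 1.17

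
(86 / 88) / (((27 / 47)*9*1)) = 2021 / 10692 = 0.19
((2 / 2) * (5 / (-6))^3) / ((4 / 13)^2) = -21125 / 3456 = -6.11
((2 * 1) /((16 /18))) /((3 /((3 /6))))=3 /8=0.38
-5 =-5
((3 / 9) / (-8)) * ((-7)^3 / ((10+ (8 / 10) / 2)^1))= 1715 / 1248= 1.37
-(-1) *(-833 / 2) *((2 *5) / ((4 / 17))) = -70805 / 4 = -17701.25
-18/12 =-3/2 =-1.50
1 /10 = 0.10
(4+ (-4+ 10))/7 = 10/7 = 1.43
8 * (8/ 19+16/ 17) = 3520/ 323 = 10.90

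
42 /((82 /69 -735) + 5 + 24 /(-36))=-483 /8389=-0.06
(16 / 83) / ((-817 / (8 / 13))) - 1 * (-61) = 53773995 / 881543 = 61.00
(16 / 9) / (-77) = -16 / 693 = -0.02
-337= -337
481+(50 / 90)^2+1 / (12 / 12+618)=24132415 / 50139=481.31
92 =92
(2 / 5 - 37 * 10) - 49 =-2093 / 5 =-418.60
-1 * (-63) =63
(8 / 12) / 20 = 1 / 30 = 0.03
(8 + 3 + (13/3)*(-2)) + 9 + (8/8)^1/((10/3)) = 349/30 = 11.63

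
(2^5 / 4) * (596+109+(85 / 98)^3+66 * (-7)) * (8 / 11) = 1834590248 / 1294139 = 1417.61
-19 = -19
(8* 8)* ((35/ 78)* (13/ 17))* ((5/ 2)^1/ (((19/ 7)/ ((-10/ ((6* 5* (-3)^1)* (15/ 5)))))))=19600/ 26163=0.75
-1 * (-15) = 15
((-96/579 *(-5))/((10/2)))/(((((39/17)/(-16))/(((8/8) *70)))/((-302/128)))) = 1437520/7527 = 190.98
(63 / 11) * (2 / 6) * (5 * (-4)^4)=26880 / 11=2443.64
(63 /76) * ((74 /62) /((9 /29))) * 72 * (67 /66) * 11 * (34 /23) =51330174 /13547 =3789.04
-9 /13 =-0.69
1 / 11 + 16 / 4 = 45 / 11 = 4.09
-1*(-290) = 290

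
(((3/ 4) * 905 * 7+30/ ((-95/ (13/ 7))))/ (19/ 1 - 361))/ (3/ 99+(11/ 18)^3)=-2251871523/ 41910295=-53.73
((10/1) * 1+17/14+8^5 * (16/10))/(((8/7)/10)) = 3670801/8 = 458850.12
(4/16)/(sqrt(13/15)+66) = 495/130654 - sqrt(195)/261308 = 0.00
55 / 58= 0.95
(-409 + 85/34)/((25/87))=-70731/50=-1414.62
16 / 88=2 / 11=0.18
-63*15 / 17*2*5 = -9450 / 17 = -555.88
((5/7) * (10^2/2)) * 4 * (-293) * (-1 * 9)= 2637000/7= 376714.29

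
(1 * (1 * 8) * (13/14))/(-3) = -52/21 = -2.48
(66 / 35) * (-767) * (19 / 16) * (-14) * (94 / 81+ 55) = 729218347 / 540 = 1350404.35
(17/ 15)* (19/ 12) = 323/ 180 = 1.79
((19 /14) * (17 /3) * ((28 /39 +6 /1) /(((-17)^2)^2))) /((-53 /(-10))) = 24890 /213258591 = 0.00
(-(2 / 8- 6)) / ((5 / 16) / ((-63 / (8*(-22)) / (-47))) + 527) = 1449 / 122464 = 0.01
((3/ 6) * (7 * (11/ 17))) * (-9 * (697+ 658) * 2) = -939015/ 17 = -55236.18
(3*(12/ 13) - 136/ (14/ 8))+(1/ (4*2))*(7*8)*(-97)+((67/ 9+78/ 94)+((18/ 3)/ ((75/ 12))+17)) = -700294318/ 962325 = -727.71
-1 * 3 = -3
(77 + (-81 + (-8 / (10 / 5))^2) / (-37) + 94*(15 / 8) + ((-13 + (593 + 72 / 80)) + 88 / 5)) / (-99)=-126319 / 14652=-8.62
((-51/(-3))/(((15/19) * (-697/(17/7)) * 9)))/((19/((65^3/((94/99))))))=-10270975/80934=-126.91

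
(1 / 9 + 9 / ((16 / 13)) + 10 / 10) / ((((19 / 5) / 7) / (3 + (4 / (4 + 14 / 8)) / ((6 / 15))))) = 4627595 / 62928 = 73.54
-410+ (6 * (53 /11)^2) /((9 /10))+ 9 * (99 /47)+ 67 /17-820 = -305216242 /290037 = -1052.34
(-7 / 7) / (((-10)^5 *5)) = 1 / 500000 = 0.00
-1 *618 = -618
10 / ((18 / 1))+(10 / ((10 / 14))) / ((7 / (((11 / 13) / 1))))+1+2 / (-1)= 146 / 117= 1.25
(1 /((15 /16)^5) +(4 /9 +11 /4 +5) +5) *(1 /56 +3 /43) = 9341482519 /7314300000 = 1.28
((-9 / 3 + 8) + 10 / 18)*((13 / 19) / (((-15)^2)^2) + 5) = 9618776 / 346275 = 27.78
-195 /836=-0.23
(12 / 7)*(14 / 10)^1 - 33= -153 / 5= -30.60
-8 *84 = -672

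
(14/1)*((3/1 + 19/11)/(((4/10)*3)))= 1820/33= 55.15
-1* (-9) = 9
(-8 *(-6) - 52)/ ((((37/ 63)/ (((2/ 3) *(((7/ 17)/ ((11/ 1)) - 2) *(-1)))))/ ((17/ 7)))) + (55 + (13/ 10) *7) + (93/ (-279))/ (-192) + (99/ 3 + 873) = 1111747411/ 1172160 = 948.46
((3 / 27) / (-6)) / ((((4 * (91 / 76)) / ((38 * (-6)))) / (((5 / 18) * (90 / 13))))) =1.70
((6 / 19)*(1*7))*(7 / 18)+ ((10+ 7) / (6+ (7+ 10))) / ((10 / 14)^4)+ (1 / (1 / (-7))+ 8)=3850319 / 819375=4.70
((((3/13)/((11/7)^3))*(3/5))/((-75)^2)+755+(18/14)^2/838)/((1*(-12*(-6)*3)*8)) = 186258932111099/426297471600000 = 0.44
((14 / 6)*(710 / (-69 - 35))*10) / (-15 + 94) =-2.02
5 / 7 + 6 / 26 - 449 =-40773 / 91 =-448.05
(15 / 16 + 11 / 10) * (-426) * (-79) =2742801 / 40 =68570.02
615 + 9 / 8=4929 / 8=616.12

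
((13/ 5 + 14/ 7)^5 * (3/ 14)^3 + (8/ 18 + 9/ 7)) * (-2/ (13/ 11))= -18673119839/ 501637500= -37.22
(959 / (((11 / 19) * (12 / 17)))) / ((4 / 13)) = 4026841 / 528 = 7626.59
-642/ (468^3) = -107/ 17083872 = -0.00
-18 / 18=-1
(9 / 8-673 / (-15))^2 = 30459361 / 14400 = 2115.23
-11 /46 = -0.24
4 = 4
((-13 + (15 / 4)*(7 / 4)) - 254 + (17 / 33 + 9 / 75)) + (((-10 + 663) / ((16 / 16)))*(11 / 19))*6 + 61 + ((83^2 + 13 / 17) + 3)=38211569107 / 4263600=8962.28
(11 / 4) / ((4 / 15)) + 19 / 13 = 2449 / 208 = 11.77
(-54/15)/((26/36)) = -324/65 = -4.98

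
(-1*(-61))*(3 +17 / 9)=2684 / 9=298.22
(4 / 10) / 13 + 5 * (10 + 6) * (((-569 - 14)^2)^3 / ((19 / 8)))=1633445539067778550438 / 1235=1322627966856500850.56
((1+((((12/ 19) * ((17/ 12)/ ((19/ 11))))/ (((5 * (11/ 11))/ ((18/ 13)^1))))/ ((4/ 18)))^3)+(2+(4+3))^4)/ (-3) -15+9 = -2193.42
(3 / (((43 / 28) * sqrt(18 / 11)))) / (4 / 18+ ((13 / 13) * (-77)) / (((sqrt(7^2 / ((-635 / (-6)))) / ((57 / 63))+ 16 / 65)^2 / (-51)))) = 0.00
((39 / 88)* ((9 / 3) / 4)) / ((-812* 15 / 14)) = -39 / 102080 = -0.00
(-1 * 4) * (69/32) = -69/8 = -8.62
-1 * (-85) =85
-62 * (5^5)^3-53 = -1892089843803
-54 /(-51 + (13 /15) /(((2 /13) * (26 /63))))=120 /83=1.45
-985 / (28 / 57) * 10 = -280725 / 14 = -20051.79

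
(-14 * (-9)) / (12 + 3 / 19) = 114 / 11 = 10.36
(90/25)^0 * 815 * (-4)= -3260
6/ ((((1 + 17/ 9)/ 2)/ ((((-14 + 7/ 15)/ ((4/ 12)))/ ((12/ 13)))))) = -1827/ 10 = -182.70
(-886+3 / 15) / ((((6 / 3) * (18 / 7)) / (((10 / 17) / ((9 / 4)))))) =-62006 / 1377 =-45.03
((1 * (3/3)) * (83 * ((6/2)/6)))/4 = 83/8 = 10.38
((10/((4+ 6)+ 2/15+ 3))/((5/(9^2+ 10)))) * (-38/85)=-20748/3349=-6.20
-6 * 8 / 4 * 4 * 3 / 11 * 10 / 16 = -90 / 11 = -8.18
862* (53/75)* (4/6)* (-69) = -28020.75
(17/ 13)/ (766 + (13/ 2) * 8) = 17/ 10634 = 0.00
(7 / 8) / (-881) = -7 / 7048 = -0.00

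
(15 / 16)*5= 4.69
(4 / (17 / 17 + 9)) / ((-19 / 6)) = -12 / 95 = -0.13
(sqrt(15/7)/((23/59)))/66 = 0.06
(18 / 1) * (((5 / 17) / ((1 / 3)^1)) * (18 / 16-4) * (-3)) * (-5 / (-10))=9315 / 136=68.49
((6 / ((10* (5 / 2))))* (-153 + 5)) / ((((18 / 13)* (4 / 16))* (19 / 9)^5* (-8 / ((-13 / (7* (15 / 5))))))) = -82051866 / 433317325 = -0.19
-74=-74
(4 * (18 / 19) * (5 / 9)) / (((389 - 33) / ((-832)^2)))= 6922240 / 1691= 4093.58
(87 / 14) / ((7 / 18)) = 15.98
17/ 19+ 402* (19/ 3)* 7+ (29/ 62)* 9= 21000329/ 1178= 17827.10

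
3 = 3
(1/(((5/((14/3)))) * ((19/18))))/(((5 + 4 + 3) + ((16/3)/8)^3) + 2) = 1134/18335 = 0.06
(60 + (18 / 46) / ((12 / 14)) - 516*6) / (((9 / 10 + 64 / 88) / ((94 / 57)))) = -240637650 / 78223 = -3076.30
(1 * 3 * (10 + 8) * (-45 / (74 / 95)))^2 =13322930625 / 1369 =9731870.43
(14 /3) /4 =7 /6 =1.17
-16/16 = -1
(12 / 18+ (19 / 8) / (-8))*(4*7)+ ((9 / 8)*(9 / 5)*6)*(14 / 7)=8317 / 240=34.65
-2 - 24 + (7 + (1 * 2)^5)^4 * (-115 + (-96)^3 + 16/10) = -10235234404057/5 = -2047046880811.40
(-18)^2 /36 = 9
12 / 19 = 0.63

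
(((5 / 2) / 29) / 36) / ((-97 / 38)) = -95 / 101268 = -0.00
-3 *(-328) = 984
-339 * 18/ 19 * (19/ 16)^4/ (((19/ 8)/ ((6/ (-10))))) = 3304233/ 20480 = 161.34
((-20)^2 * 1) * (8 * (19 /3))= 20266.67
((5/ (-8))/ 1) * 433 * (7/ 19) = -15155/ 152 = -99.70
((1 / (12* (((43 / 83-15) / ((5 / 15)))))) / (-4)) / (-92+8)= -83 / 14539392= -0.00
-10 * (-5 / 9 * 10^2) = 5000 / 9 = 555.56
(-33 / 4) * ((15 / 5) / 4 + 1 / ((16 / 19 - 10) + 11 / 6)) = -67617 / 13360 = -5.06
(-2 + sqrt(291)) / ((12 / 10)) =-5 / 3 + 5 * sqrt(291) / 6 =12.55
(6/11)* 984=5904/11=536.73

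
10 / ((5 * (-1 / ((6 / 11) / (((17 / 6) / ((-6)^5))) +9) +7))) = 278253 / 973979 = 0.29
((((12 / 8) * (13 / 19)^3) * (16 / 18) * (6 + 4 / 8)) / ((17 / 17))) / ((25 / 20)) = 228488 / 102885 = 2.22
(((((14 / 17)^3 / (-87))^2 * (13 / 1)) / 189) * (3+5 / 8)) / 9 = 1747928 / 1530877038687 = 0.00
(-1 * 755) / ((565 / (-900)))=135900 / 113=1202.65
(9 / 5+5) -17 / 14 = 391 / 70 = 5.59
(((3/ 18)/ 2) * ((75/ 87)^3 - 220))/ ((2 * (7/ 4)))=-5349955/ 1024338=-5.22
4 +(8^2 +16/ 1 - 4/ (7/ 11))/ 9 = 256/ 21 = 12.19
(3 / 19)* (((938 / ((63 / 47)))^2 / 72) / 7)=9916201 / 64638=153.41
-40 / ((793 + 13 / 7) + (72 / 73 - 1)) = -4088 / 81233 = -0.05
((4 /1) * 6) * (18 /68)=6.35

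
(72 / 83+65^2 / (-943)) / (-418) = 282779 / 32716442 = 0.01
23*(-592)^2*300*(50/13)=120910080000/13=9300775384.62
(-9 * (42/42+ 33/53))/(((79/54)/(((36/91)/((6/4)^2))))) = -668736/381017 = -1.76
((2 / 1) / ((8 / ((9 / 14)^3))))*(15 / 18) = 0.06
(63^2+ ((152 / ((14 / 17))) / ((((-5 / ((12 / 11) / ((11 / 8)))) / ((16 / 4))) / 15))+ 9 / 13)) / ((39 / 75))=609032250 / 143143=4254.71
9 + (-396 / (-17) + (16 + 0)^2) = 4901 / 17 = 288.29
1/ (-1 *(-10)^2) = -0.01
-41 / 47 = -0.87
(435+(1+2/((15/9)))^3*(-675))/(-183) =11254/305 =36.90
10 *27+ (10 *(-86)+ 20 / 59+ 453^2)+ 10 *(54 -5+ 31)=12119741 / 59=205419.34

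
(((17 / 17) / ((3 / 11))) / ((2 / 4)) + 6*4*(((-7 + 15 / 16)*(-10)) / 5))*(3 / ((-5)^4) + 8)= 2388.10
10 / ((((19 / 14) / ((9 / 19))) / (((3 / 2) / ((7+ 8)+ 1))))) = 945 / 2888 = 0.33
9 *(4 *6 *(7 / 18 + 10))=2244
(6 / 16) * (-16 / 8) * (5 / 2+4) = -39 / 8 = -4.88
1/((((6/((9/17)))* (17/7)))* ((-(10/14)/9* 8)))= -1323/23120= -0.06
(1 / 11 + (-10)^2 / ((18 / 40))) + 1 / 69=506240 / 2277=222.33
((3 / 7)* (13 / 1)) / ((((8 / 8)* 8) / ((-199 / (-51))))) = 2587 / 952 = 2.72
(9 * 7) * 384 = 24192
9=9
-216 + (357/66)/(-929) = -4414727/20438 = -216.01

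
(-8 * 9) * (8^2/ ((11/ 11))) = -4608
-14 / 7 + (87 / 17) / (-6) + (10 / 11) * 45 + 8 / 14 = 101127 / 2618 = 38.63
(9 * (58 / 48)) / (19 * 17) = 87 / 2584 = 0.03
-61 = -61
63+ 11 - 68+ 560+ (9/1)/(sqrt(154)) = 9*sqrt(154)/154+ 566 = 566.73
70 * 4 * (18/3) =1680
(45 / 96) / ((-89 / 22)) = -165 / 1424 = -0.12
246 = 246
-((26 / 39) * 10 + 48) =-164 / 3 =-54.67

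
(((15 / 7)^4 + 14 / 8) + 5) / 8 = 267327 / 76832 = 3.48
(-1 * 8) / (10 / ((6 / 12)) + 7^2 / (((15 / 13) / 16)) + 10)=-60 / 5321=-0.01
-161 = -161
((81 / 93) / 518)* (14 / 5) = 0.00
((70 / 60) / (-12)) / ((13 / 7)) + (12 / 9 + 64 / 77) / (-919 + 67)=-280883 / 5117112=-0.05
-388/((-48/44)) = 1067/3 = 355.67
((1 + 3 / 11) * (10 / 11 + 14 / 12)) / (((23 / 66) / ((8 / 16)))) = 959 / 253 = 3.79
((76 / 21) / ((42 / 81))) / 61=342 / 2989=0.11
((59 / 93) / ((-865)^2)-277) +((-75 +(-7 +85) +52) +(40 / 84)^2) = -2268514936277 / 10228983975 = -221.77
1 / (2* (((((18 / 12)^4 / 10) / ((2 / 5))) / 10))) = 320 / 81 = 3.95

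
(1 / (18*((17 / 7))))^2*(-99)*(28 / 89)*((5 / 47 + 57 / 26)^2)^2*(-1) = 234905811922065053 / 516196650859712784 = 0.46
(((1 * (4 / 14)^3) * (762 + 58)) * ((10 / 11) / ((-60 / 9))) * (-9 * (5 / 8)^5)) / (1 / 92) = 397828125 / 1931776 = 205.94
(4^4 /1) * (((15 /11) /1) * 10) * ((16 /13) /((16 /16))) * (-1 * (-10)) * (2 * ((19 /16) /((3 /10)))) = 48640000 /143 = 340139.86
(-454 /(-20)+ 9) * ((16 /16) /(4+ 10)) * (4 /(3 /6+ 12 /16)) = 1268 /175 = 7.25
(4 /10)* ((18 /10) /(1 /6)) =108 /25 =4.32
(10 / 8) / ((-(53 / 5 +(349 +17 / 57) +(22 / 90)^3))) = -0.00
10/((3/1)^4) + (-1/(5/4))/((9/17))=-562/405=-1.39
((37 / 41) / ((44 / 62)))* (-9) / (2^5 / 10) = -51615 / 14432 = -3.58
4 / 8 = 1 / 2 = 0.50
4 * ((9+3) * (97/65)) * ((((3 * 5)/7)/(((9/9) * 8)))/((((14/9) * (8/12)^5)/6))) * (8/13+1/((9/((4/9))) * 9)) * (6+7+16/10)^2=61590700863/828100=74375.92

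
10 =10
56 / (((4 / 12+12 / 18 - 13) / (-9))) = 42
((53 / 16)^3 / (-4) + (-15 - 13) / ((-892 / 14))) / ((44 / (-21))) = 663472719 / 160759808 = 4.13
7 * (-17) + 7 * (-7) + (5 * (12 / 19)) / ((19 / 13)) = -59868 / 361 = -165.84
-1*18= -18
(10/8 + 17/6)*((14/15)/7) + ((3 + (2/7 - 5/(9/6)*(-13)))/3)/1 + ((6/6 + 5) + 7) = 18323/630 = 29.08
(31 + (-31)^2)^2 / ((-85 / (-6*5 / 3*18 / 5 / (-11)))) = -35426304 / 935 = -37889.10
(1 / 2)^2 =0.25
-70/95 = -14/19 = -0.74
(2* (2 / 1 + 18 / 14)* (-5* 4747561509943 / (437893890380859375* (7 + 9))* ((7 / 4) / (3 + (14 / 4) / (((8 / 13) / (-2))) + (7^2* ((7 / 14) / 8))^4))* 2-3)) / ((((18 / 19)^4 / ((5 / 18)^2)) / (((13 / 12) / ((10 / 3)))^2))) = -36536575423658487174233974735309 / 183172666107470042587500000000000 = -0.20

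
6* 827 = 4962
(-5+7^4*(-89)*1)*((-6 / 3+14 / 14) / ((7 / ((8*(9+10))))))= 32481488 / 7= 4640212.57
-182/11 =-16.55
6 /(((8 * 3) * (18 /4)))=1 /18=0.06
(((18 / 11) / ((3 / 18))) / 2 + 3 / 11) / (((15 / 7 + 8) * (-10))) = -0.05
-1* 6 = -6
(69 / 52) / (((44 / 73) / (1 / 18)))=1679 / 13728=0.12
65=65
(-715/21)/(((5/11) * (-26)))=121/42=2.88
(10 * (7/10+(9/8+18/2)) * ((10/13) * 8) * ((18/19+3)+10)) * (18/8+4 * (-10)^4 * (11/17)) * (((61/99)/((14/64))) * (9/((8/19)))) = 246401882301700/17017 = 14479748622.07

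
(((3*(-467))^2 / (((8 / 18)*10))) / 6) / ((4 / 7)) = 41218821 / 320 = 128808.82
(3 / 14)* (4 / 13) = 6 / 91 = 0.07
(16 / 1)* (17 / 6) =136 / 3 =45.33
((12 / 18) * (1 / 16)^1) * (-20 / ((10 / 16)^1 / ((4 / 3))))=-16 / 9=-1.78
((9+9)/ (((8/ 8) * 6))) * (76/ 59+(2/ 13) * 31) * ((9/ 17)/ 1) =125442/ 13039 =9.62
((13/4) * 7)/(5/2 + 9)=91/46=1.98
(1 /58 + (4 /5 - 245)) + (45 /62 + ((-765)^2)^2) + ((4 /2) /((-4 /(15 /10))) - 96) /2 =12315879279980723 /35960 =342488300333.17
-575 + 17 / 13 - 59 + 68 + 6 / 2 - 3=-564.69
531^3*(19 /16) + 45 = 2844705249 /16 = 177794078.06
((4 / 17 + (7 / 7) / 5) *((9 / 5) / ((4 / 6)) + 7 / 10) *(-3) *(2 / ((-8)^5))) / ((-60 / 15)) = -111 / 1638400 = -0.00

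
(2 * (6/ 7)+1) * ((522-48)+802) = 24244/ 7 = 3463.43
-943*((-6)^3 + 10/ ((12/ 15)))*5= 1919005/ 2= 959502.50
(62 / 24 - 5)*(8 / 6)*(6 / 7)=-58 / 21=-2.76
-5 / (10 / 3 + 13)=-15 / 49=-0.31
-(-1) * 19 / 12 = 19 / 12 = 1.58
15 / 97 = 0.15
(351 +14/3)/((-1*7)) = -1067/21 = -50.81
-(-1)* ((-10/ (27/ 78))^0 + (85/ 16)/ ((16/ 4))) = 149/ 64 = 2.33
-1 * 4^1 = -4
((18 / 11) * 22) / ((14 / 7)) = 18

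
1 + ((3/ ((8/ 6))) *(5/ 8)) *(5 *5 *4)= 1133/ 8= 141.62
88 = 88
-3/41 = -0.07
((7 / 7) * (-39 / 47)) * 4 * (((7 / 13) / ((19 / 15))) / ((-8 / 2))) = 315 / 893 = 0.35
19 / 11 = 1.73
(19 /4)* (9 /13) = 171 /52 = 3.29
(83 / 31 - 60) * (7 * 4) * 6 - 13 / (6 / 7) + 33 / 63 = -4185859 / 434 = -9644.84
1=1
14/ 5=2.80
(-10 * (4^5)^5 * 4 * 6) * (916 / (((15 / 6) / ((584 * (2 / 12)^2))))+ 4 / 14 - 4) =-33707353540641062649856 / 21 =-1605112073363860126183.62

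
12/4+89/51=242/51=4.75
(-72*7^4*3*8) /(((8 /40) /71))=-1472869440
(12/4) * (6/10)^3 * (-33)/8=-2673/1000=-2.67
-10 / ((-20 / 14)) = 7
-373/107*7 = -2611/107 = -24.40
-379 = -379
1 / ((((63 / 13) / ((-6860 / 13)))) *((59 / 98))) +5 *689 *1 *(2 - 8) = -11071810 / 531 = -20850.87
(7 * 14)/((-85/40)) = -784/17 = -46.12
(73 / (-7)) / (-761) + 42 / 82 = 114860 / 218407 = 0.53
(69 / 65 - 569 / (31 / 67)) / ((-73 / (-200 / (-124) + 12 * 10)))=143599648 / 70153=2046.95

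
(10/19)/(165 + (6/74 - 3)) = 0.00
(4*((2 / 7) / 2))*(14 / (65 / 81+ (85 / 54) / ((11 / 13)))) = 3.00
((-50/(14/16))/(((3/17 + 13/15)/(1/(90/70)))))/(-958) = 8500/191121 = 0.04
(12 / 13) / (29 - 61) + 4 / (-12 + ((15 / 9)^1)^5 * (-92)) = -0.03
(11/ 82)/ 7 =11/ 574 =0.02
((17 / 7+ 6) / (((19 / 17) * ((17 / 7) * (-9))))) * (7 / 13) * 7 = -2891 / 2223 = -1.30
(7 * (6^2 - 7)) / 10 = 203 / 10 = 20.30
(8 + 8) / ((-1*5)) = -16 / 5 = -3.20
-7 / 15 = -0.47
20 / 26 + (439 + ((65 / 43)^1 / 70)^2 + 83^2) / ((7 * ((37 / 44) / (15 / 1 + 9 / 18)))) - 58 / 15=176562204287023 / 9151607010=19293.03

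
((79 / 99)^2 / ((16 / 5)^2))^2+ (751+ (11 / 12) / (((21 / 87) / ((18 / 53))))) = 1757041421177083907 / 2335579306131456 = 752.29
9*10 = 90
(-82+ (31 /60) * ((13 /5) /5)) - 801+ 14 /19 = -25136843 /28500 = -881.99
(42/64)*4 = 21/8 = 2.62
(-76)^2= 5776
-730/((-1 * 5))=146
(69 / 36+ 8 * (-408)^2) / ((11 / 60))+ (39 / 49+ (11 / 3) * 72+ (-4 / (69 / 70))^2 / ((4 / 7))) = 18641205938840 / 2566179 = 7264187.70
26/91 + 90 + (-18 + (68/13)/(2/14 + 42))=1943842/26845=72.41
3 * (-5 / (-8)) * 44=165 / 2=82.50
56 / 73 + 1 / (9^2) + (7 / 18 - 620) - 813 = -16932841 / 11826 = -1431.83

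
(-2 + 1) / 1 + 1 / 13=-12 / 13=-0.92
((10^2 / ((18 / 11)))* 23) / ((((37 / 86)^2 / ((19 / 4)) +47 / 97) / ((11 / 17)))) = 9483648581 / 5458887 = 1737.29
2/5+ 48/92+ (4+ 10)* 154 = 248046/115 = 2156.92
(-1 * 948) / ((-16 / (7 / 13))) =1659 / 52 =31.90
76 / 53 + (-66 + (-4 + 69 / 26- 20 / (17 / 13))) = -1902339 / 23426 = -81.21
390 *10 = 3900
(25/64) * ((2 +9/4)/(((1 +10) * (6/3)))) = 425/5632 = 0.08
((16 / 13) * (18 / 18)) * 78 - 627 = -531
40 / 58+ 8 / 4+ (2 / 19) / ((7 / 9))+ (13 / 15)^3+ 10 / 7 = 63844079 / 13017375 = 4.90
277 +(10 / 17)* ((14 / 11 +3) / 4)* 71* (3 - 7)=18429 / 187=98.55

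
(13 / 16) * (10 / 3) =65 / 24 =2.71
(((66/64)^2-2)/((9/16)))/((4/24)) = -959/96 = -9.99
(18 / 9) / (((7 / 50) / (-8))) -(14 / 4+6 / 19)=-31415 / 266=-118.10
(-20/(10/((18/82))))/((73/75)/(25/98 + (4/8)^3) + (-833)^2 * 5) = -201150/1589614136131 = -0.00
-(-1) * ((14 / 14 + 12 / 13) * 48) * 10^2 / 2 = 60000 / 13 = 4615.38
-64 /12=-16 /3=-5.33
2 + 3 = 5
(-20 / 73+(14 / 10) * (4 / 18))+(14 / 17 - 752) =-41947376 / 55845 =-751.14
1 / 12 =0.08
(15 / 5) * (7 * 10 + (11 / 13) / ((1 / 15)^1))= 3225 / 13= 248.08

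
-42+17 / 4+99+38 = 397 / 4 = 99.25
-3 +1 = -2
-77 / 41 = -1.88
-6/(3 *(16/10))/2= -5/8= -0.62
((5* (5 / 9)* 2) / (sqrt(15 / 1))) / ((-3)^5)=-10* sqrt(15) / 6561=-0.01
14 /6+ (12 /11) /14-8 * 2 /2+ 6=95 /231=0.41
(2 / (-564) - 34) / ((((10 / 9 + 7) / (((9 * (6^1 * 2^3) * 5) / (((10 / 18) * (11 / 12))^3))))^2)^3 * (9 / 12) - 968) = 29413448227198634763941105313407461976812916747686828679626752 / 837330841930104757881061068320946473728204938066035115768702793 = 0.04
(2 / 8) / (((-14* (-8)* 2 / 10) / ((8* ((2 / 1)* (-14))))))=-5 / 2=-2.50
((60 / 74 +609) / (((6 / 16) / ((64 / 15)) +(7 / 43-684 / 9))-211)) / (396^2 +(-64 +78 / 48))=-172781568 / 12735684129623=-0.00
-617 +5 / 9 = -5548 / 9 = -616.44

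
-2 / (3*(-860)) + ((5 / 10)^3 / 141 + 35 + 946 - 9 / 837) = 7375207373 / 7518120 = 980.99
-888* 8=-7104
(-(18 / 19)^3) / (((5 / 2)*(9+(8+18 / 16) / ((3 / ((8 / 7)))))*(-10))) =61236 / 22463225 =0.00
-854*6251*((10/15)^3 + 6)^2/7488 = -28262.58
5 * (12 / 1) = 60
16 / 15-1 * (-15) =241 / 15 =16.07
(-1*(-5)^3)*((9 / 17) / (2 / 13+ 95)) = 14625 / 21029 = 0.70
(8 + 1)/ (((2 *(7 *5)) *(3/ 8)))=12/ 35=0.34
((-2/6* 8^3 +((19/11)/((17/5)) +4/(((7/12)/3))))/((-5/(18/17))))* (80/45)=18797728/333795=56.32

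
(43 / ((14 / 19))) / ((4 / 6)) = 2451 / 28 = 87.54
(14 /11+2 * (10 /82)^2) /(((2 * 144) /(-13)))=-8697 /147928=-0.06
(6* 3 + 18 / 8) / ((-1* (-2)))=81 / 8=10.12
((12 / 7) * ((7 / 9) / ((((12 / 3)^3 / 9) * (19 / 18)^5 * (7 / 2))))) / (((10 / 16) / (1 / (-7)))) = -5668704 / 606644255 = -0.01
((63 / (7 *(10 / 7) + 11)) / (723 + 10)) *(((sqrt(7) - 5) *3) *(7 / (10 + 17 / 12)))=-3780 / 100421 + 756 *sqrt(7) / 100421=-0.02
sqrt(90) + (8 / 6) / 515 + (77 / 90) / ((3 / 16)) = 63484 / 13905 + 3 *sqrt(10) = 14.05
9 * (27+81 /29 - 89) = -15453 /29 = -532.86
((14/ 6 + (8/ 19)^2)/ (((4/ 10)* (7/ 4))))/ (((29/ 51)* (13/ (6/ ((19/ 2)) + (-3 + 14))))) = 7857910/ 1392377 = 5.64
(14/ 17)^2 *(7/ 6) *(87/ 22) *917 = 9121399/ 3179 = 2869.27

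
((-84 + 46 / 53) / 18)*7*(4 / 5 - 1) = 15421 / 2385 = 6.47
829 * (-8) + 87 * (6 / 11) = -72430 / 11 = -6584.55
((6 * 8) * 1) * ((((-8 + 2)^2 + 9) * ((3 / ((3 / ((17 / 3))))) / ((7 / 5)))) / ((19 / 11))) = 5061.65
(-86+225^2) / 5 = 50539 / 5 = 10107.80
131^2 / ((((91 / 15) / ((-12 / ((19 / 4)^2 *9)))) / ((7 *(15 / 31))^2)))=-8649144000 / 4509973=-1917.78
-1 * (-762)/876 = 127/146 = 0.87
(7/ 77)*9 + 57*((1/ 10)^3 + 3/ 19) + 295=3353627/ 11000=304.88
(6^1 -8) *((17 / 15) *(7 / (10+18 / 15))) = -17 / 12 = -1.42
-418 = -418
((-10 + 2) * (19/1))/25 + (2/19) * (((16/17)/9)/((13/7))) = -5738632/944775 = -6.07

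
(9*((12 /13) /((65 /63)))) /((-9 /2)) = -1512 /845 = -1.79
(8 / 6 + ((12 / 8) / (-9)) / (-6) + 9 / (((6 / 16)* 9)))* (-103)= -14935 / 36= -414.86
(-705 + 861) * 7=1092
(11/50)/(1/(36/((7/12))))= 2376/175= 13.58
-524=-524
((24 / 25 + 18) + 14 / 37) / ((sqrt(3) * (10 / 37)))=8944 * sqrt(3) / 375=41.31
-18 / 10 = -9 / 5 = -1.80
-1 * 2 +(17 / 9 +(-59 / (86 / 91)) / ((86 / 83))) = -4018039 / 66564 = -60.36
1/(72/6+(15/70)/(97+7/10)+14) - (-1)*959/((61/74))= 12620229993/10847569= 1163.42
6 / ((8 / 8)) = 6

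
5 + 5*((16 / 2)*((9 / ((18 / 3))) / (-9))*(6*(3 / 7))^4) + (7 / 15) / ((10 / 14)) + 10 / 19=-976128794 / 3421425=-285.30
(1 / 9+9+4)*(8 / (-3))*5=-4720 / 27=-174.81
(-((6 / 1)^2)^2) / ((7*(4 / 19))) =-6156 / 7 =-879.43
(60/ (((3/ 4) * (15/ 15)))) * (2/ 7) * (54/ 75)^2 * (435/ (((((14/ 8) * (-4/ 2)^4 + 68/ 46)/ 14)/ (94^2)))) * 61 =3727403122176/ 2825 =1319434733.51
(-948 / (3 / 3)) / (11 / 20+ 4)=-18960 / 91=-208.35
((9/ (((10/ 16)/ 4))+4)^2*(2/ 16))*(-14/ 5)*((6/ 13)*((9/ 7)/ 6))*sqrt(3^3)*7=-4482324*sqrt(3)/ 1625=-4777.61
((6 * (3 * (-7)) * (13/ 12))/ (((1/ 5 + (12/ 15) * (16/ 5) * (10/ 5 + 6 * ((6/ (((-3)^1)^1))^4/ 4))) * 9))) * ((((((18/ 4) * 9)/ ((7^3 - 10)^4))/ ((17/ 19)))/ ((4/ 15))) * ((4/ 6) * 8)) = -216125/ 12921663522879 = -0.00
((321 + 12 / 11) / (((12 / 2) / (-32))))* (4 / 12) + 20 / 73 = -1378748 / 2409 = -572.33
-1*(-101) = 101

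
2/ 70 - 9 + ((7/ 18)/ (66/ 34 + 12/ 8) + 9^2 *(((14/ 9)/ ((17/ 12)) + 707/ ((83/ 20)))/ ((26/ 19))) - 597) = 496270608538/ 52002405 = 9543.22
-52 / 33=-1.58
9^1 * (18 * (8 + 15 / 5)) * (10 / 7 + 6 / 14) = 3309.43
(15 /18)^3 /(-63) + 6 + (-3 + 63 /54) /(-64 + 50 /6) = 13689185 /2272536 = 6.02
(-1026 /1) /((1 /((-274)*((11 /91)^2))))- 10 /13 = 34009634 /8281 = 4106.95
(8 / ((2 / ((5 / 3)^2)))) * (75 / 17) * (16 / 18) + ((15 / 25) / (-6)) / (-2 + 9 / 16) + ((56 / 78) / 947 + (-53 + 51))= 41.64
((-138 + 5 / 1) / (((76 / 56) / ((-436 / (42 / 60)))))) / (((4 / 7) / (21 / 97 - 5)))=-49564480 / 97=-510974.02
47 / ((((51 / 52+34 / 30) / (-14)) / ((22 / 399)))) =-537680 / 31331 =-17.16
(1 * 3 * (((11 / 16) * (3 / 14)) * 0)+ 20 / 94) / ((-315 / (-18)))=0.01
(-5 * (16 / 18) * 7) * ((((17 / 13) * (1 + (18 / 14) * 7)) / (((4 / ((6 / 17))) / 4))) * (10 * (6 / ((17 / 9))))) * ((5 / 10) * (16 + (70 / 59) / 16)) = -477981000 / 13039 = -36657.80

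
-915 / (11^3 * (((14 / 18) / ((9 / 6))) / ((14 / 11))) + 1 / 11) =-271755 / 161078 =-1.69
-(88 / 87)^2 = -7744 / 7569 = -1.02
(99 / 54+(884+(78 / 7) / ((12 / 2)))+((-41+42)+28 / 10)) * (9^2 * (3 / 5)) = 15164253 / 350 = 43326.44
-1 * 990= -990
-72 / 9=-8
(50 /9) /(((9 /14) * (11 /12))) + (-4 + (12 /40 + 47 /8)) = 137839 /11880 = 11.60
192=192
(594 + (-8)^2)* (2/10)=658/5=131.60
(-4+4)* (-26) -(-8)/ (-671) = -8/ 671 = -0.01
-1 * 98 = -98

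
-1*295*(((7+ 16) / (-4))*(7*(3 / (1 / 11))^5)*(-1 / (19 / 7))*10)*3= -195167226506175 / 38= -5135979644899.34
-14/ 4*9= -63/ 2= -31.50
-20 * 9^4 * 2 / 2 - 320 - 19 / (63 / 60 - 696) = -1828274080 / 13899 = -131539.97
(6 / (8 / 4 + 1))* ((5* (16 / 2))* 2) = 160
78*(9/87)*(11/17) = 2574/493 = 5.22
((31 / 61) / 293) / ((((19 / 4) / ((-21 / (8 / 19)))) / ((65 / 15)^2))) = -36673 / 107238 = -0.34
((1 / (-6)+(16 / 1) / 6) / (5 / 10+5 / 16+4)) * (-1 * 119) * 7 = -4760 / 11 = -432.73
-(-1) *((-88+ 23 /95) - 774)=-81867 /95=-861.76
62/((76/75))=2325/38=61.18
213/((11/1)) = 213/11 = 19.36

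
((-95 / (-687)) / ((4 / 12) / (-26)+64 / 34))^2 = 1763160100 / 322273071481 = 0.01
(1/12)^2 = 0.01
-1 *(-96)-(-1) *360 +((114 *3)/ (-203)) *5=90858/ 203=447.58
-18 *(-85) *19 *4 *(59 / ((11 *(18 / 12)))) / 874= 120360 / 253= 475.73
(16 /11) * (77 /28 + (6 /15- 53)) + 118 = 2502 /55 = 45.49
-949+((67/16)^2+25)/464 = -112715127/118784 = -948.91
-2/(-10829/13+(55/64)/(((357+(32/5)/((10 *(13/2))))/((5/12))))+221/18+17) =534790656/214911299107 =0.00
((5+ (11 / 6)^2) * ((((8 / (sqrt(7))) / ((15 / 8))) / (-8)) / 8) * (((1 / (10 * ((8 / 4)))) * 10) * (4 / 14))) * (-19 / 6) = 817 * sqrt(7) / 22680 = 0.10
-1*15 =-15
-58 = -58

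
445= 445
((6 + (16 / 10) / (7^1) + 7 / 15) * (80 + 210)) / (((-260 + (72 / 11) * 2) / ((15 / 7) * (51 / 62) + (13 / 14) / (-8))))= -1282077269 / 99014496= -12.95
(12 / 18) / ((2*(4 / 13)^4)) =28561 / 768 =37.19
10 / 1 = 10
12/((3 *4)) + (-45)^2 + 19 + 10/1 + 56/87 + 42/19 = 2057.85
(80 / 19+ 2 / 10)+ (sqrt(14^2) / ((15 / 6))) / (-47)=19161 / 4465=4.29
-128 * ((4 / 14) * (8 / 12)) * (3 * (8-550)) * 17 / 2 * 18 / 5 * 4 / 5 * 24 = 4075978752 / 175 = 23291307.15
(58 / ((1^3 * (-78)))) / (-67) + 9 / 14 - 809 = -29570915 / 36582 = -808.35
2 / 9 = 0.22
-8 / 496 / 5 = -1 / 310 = -0.00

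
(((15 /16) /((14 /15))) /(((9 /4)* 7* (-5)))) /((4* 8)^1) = -5 /12544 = -0.00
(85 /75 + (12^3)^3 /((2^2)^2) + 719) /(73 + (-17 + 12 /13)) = 31442481733 /5550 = 5665312.02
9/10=0.90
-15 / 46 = -0.33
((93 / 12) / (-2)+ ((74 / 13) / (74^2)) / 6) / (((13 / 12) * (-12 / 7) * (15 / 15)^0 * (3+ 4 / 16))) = 0.64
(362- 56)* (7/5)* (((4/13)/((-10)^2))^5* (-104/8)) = -2142/1394580078125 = -0.00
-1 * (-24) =24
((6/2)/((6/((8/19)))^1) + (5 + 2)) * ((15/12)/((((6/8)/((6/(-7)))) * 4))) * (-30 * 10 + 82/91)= 9322165/12103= 770.24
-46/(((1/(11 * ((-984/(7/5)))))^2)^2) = -394628987649346560000/2401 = -164360261411639550.19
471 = 471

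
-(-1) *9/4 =2.25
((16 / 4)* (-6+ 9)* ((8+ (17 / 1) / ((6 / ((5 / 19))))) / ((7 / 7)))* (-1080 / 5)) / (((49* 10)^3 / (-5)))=53838 / 55883275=0.00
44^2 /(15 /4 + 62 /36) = 69696 /197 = 353.79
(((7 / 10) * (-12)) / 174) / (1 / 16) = -112 / 145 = -0.77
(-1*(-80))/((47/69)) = 5520/47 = 117.45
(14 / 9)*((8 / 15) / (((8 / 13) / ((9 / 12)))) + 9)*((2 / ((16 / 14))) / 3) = 9457 / 1080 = 8.76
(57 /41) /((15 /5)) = 19 /41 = 0.46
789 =789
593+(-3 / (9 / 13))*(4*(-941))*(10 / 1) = 491099 / 3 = 163699.67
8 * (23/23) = 8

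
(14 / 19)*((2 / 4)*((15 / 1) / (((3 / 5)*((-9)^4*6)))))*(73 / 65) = 2555 / 9723402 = 0.00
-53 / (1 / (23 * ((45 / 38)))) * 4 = -109710 / 19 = -5774.21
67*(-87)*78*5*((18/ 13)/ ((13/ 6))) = -18885960/ 13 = -1452766.15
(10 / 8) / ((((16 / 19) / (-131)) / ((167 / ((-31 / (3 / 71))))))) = 6234945 / 140864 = 44.26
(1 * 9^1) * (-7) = -63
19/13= 1.46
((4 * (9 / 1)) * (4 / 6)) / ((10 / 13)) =156 / 5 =31.20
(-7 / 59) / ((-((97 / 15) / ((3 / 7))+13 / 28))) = 8820 / 1156223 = 0.01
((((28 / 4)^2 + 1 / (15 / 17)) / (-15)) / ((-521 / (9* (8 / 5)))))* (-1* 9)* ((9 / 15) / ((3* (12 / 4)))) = -18048 / 325625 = -0.06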